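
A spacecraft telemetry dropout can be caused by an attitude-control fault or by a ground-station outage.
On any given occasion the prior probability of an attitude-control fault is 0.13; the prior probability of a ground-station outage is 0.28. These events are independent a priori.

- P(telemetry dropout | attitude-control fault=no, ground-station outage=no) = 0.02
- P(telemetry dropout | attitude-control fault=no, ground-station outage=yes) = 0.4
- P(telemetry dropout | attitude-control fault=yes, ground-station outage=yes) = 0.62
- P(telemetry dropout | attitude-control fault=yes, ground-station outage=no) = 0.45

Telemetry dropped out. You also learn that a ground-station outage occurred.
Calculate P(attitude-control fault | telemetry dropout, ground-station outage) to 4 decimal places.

By total probability over both values of attitude-control fault:
  P(telemetry dropout | ground-station outage) = 0.4*0.87 + 0.62*0.13
        = 0.348000 + 0.080600 = 0.428600
The terms with attitude-control fault present sum to 0.080600, so
  P(attitude-control fault | telemetry dropout, ground-station outage) = 0.080600 / 0.428600 ≈ 0.1881

P(attitude-control fault | telemetry dropout, ground-station outage) ≈ 0.1881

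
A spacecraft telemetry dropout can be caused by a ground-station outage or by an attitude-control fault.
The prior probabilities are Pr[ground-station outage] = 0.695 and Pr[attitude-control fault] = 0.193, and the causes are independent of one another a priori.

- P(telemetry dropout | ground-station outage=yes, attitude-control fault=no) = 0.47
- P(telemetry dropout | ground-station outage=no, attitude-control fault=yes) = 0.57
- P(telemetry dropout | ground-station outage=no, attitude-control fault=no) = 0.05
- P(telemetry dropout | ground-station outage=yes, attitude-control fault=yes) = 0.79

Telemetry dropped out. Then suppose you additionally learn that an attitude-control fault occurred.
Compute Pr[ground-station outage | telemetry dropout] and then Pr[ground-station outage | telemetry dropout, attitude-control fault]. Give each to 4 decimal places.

Pr[ground-station outage | telemetry dropout] ≈ 0.8896; Pr[ground-station outage | telemetry dropout, attitude-control fault] ≈ 0.7595

P(telemetry dropout) = 0.05·0.305·0.807 + 0.57·0.305·0.193 + 0.47·0.695·0.807 + 0.79·0.695·0.193 = 0.012307 + 0.033553 + 0.263607 + 0.105967 = 0.415434
Restricting to configurations with ground-station outage present: 0.263607 + 0.105967 = 0.369574.
Hence the posterior is 0.369574/0.415434 ≈ 0.8896.

Now also conditioning on attitude-control fault=true:
Sum P(telemetry dropout|·) weighted by the priors over both values of ground-station outage:
  P(telemetry dropout | attitude-control fault) = 0.57×0.305 + 0.79×0.695
        = 0.173850 + 0.549050 = 0.722900
Configurations with ground-station outage contribute 0.549050, so
  P(ground-station outage | telemetry dropout, attitude-control fault) = 0.549050 / 0.722900 ≈ 0.7595
This is intercausal reasoning (explaining away): once attitude-control fault accounts for the telemetry dropout, ground-station outage becomes less likely.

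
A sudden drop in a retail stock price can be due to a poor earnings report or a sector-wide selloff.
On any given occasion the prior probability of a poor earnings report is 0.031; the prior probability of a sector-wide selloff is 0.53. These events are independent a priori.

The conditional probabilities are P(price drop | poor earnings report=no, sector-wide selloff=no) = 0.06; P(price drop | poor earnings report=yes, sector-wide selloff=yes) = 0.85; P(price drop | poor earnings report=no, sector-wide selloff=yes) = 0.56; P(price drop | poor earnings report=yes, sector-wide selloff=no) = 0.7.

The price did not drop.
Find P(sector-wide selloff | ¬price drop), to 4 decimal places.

For the numerator, keep only sector-wide selloff=true terms: 0.225971 + 0.002465 = 0.228436
The normalizing constant is 0.94*0.969*0.47 + 0.44*0.969*0.53 + 0.3*0.031*0.47 + 0.15*0.031*0.53 = 0.660911
Posterior = 0.228436 / 0.660911 ≈ 0.3456

P(sector-wide selloff | ¬price drop) ≈ 0.3456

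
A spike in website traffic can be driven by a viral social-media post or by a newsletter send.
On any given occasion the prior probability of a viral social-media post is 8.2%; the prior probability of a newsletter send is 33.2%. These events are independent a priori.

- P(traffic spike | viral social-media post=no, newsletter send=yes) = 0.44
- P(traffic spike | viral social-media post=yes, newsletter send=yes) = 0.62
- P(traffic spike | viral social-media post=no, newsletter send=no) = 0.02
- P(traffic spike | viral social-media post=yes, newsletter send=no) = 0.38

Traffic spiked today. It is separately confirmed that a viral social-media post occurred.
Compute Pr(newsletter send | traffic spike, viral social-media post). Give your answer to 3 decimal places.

Pr(newsletter send | traffic spike, viral social-media post) ≈ 0.448

Sum P(traffic spike|·) weighted by the priors over both values of newsletter send:
  P(traffic spike | viral social-media post) = 0.38·0.668 + 0.62·0.332
        = 0.253840 + 0.205840 = 0.459680
Configurations with newsletter send contribute 0.205840, so
  P(newsletter send | traffic spike, viral social-media post) = 0.205840 / 0.459680 ≈ 0.448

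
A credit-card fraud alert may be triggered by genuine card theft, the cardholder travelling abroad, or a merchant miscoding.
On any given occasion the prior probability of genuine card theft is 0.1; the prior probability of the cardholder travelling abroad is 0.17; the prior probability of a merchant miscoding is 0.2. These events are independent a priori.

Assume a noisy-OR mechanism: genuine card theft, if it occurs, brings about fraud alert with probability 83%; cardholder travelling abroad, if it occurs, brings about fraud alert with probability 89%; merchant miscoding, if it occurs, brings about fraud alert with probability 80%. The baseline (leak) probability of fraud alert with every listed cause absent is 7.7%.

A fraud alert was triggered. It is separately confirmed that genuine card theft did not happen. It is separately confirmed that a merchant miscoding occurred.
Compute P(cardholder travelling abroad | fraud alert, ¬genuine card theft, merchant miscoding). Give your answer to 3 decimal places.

Under noisy-OR, P(fraud alert | causes) = 1 − (1−0.077)·∏(1−qᵢ) over the active causes.
By total probability over both values of cardholder travelling abroad:
  P(fraud alert | ¬genuine card theft, merchant miscoding) = 0.8154*0.83 + 0.979694*0.17
        = 0.676782 + 0.166548 = 0.843330
The terms with cardholder travelling abroad present sum to 0.166548, so
  P(cardholder travelling abroad | fraud alert, ¬genuine card theft, merchant miscoding) = 0.166548 / 0.843330 ≈ 0.197

P(cardholder travelling abroad | fraud alert, ¬genuine card theft, merchant miscoding) ≈ 0.197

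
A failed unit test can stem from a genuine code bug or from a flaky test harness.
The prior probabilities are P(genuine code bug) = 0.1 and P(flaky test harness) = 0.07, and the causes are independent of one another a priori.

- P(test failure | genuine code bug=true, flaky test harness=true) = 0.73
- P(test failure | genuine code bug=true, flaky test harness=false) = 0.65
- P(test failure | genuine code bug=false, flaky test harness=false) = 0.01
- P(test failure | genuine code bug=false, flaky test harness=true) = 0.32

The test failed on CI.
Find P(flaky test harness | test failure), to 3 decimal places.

Sum P(test failure|·) weighted by the priors over the 4 (genuine code bug, flaky test harness) configurations:
  P(test failure) = 0.01*0.9*0.93 + 0.32*0.9*0.07 + 0.65*0.1*0.93 + 0.73*0.1*0.07
        = 0.008370 + 0.020160 + 0.060450 + 0.005110 = 0.094090
Keeping only the flaky test harness-present terms gives 0.025270, so
  P(flaky test harness | test failure) = 0.025270 / 0.094090 ≈ 0.269

P(flaky test harness | test failure) ≈ 0.269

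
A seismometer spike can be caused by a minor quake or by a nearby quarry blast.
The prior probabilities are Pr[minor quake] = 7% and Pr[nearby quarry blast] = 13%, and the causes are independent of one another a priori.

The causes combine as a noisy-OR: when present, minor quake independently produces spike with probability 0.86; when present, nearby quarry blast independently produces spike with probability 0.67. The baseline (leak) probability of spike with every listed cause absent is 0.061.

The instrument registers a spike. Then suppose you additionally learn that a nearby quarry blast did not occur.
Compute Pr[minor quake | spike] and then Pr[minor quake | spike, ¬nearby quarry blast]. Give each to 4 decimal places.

Under noisy-OR, P(spike | causes) = 1 − (1−0.061)·∏(1−qᵢ) over the active causes.
Weight on minor quake=true, given the evidence: 0.052894 + 0.008705 = 0.061599
The normalizing constant is 0.061·0.93·0.87 + 0.69013·0.93·0.13 + 0.86854·0.07·0.87 + 0.956618·0.07·0.13 = 0.194391
P(minor quake | spike) = 0.061599/0.194391 ≈ 0.3169

Now condition on the additional information:
Enumerate both values of minor quake and weight by the priors:
  P(spike | ¬nearby quarry blast) = 0.061×0.93 + 0.86854×0.07
        = 0.056730 + 0.060798 = 0.117528
Keeping only the minor quake-present terms gives 0.060798, so
  P(minor quake | spike, ¬nearby quarry blast) = 0.060798 / 0.117528 ≈ 0.5173

Pr[minor quake | spike] ≈ 0.3169; Pr[minor quake | spike, ¬nearby quarry blast] ≈ 0.5173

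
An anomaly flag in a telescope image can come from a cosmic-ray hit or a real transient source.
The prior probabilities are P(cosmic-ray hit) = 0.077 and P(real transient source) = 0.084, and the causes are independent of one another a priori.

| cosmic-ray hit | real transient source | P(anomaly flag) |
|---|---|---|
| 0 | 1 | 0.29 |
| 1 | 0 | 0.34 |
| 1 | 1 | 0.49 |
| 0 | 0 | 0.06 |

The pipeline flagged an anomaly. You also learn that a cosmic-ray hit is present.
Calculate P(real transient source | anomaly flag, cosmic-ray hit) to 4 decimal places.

By total probability over both values of real transient source:
  P(anomaly flag | cosmic-ray hit) = 0.34·0.916 + 0.49·0.084
        = 0.311440 + 0.041160 = 0.352600
Keeping only the real transient source-present terms gives 0.041160, so
  P(real transient source | anomaly flag, cosmic-ray hit) = 0.041160 / 0.352600 ≈ 0.1167

P(real transient source | anomaly flag, cosmic-ray hit) ≈ 0.1167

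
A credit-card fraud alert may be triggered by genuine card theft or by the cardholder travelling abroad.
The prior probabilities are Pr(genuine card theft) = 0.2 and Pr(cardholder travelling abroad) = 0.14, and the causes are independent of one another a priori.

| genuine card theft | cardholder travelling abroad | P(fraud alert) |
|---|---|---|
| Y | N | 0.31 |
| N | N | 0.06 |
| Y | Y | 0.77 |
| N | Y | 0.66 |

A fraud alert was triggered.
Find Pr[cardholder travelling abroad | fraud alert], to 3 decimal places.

Pr[cardholder travelling abroad | fraud alert] ≈ 0.502

P(fraud alert) = 0.06×0.8×0.86 + 0.66×0.8×0.14 + 0.31×0.2×0.86 + 0.77×0.2×0.14 = 0.041280 + 0.073920 + 0.053320 + 0.021560 = 0.190080
Of this, 0.095480 comes from 0.073920 + 0.021560 (the cardholder travelling abroad=true cases).
Hence the posterior is 0.095480/0.190080 ≈ 0.502.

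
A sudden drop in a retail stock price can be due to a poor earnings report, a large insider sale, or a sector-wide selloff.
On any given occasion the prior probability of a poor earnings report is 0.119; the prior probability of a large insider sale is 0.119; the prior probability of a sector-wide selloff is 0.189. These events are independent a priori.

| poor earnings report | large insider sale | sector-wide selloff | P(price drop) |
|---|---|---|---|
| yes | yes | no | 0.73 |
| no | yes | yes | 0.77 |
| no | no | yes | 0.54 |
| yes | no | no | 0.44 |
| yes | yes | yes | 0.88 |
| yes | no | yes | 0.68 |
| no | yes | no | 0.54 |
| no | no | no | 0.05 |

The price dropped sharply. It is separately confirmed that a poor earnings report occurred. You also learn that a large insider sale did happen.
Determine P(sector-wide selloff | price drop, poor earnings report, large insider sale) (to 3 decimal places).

P(sector-wide selloff | price drop, poor earnings report, large insider sale) ≈ 0.219

For the numerator, keep only sector-wide selloff=true terms: 0.88×0.189 = 0.166320
Normalizer over all consistent configurations: 0.73×0.811 + 0.88×0.189 = 0.758350
P(sector-wide selloff | price drop, poor earnings report, large insider sale) = 0.166320/0.758350 ≈ 0.219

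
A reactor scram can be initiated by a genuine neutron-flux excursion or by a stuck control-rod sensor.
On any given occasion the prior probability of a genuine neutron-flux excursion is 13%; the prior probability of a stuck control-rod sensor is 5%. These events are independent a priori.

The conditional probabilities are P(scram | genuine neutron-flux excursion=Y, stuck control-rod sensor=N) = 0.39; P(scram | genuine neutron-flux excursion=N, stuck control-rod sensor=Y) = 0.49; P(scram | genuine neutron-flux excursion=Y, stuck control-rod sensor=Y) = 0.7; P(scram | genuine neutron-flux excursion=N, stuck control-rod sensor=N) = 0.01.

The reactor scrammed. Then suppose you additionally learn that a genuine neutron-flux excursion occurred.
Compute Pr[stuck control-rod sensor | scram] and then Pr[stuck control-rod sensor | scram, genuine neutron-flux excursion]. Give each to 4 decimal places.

Pr[stuck control-rod sensor | scram] ≈ 0.3143; Pr[stuck control-rod sensor | scram, genuine neutron-flux excursion] ≈ 0.0863

P(scram) = 0.01*0.87*0.95 + 0.49*0.87*0.05 + 0.39*0.13*0.95 + 0.7*0.13*0.05 = 0.008265 + 0.021315 + 0.048165 + 0.004550 = 0.082295
The stuck control-rod sensor-present share is 0.021315 + 0.004550 = 0.025865.
P(stuck control-rod sensor | scram) = 0.025865 / 0.082295 ≈ 0.3143

With the extra evidence:
Weight on stuck control-rod sensor=true, given the evidence: 0.7*0.05 = 0.035000
The normalizing constant is 0.39*0.95 + 0.7*0.05 = 0.405500
P(stuck control-rod sensor | scram, genuine neutron-flux excursion) = 0.035000/0.405500 ≈ 0.0863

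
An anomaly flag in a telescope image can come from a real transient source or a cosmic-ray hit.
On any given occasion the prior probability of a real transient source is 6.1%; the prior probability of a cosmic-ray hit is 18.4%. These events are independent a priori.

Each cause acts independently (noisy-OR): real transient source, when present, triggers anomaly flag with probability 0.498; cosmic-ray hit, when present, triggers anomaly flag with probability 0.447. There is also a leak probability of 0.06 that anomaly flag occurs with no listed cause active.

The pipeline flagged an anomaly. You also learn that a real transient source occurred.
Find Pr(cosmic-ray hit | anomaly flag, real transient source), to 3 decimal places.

Pr(cosmic-ray hit | anomaly flag, real transient source) ≈ 0.240

Under noisy-OR, P(anomaly flag | causes) = 1 − (1−0.06)·∏(1−qᵢ) over the active causes.
P(anomaly flag | real transient source) = 0.52812·0.816 + 0.73905·0.184 = 0.430946 + 0.135985 = 0.566931
Of this, 0.135985 comes from 0.73905·0.184 (the cosmic-ray hit=true cases).
P(cosmic-ray hit | anomaly flag, real transient source) = 0.135985 / 0.566931 ≈ 0.240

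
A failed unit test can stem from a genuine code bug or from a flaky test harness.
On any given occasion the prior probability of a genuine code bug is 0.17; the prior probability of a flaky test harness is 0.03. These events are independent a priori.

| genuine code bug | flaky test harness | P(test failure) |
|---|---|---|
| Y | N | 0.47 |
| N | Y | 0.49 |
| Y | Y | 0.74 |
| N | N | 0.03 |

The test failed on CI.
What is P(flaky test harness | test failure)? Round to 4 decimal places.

P(test failure) = 0.03*0.83*0.97 + 0.49*0.83*0.03 + 0.47*0.17*0.97 + 0.74*0.17*0.03 = 0.024153 + 0.012201 + 0.077503 + 0.003774 = 0.117631
Of this, 0.015975 comes from 0.012201 + 0.003774 (the flaky test harness=true cases).
P(flaky test harness | test failure) = 0.015975 / 0.117631 ≈ 0.1358

P(flaky test harness | test failure) ≈ 0.1358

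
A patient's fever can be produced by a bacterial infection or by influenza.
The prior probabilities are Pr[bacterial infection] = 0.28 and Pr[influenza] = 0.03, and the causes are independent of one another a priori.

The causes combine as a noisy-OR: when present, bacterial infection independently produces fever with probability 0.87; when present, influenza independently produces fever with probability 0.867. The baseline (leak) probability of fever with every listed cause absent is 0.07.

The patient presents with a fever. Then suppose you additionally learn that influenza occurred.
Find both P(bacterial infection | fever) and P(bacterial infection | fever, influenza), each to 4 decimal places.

Under noisy-OR, P(fever | causes) = 1 − (1−0.07)·∏(1−qᵢ) over the active causes.
P(fever) = 0.07*0.72*0.97 + 0.87631*0.72*0.03 + 0.8791*0.28*0.97 + 0.98392*0.28*0.03 = 0.048888 + 0.018928 + 0.238764 + 0.008265 = 0.314845
The bacterial infection-present share is 0.238764 + 0.008265 = 0.247029.
P(bacterial infection | fever) = 0.247029 / 0.314845 ≈ 0.7846

Now condition on the additional information:
P(fever | influenza) = 0.87631·0.72 + 0.98392·0.28 = 0.630943 + 0.275498 = 0.906441
The bacterial infection-present share is 0.98392·0.28 = 0.275498.
P(bacterial infection | fever, influenza) = 0.275498 / 0.906441 ≈ 0.3039

P(bacterial infection | fever) ≈ 0.7846; P(bacterial infection | fever, influenza) ≈ 0.3039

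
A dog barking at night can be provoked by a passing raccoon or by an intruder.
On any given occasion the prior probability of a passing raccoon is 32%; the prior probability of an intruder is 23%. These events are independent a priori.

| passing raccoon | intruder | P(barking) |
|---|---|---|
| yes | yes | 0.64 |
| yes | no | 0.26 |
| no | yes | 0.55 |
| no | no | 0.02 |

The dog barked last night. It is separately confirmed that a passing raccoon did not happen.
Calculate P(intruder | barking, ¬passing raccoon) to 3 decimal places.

P(barking | ¬passing raccoon) = 0.02·0.77 + 0.55·0.23 = 0.015400 + 0.126500 = 0.141900
The intruder-present share is 0.55·0.23 = 0.126500.
So P(intruder | barking, ¬passing raccoon) = 0.126500/0.141900 ≈ 0.891.

P(intruder | barking, ¬passing raccoon) ≈ 0.891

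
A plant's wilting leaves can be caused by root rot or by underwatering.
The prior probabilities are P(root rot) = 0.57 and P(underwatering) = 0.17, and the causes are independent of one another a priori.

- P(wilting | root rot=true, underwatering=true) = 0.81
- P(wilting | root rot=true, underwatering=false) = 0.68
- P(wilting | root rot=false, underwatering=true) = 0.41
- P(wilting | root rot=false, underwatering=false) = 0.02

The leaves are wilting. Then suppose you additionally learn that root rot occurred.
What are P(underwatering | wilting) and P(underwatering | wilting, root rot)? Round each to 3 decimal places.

For the numerator, keep only underwatering=true terms: 0.029971 + 0.078489 = 0.108460
Denominator P(wilting): 0.02*0.43*0.83 + 0.41*0.43*0.17 + 0.68*0.57*0.83 + 0.81*0.57*0.17 = 0.437306
Posterior = 0.108460 / 0.437306 ≈ 0.248

With the extra evidence:
For the numerator, keep only underwatering=true terms: 0.81×0.17 = 0.137700
Normalizer over all consistent configurations: 0.68×0.83 + 0.81×0.17 = 0.702100
P(underwatering | wilting, root rot) = 0.137700/0.702100 ≈ 0.196
— root rot explains away the evidence for underwatering.

P(underwatering | wilting) ≈ 0.248; P(underwatering | wilting, root rot) ≈ 0.196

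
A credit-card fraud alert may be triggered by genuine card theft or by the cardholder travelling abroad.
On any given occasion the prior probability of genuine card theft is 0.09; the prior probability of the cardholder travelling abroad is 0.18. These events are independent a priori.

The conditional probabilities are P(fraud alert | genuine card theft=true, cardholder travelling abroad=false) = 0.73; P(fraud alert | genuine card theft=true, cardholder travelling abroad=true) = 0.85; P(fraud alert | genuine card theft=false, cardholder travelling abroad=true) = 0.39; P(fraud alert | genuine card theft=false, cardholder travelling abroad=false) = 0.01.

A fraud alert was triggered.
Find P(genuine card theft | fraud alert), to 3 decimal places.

P(genuine card theft | fraud alert) ≈ 0.487

By total probability over the 4 (genuine card theft, cardholder travelling abroad) configurations:
  P(fraud alert) = 0.01·0.91·0.82 + 0.39·0.91·0.18 + 0.73·0.09·0.82 + 0.85·0.09·0.18
        = 0.007462 + 0.063882 + 0.053874 + 0.013770 = 0.138988
The terms with genuine card theft present sum to 0.067644, so
  P(genuine card theft | fraud alert) = 0.067644 / 0.138988 ≈ 0.487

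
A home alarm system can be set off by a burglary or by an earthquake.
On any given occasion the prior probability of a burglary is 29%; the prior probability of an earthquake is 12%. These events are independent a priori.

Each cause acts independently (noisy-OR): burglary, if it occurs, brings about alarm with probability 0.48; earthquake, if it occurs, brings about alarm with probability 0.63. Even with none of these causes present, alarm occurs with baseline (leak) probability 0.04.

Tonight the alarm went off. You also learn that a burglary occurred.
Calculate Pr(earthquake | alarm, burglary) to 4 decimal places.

Pr(earthquake | alarm, burglary) ≈ 0.1817

Under noisy-OR, P(alarm | causes) = 1 − (1−0.04)·∏(1−qᵢ) over the active causes.
P(alarm | burglary) = 0.5008×0.88 + 0.815296×0.12 = 0.440704 + 0.097836 = 0.538540
Of this, 0.097836 comes from 0.815296×0.12 (the earthquake=true cases).
Hence the posterior is 0.097836/0.538540 ≈ 0.1817.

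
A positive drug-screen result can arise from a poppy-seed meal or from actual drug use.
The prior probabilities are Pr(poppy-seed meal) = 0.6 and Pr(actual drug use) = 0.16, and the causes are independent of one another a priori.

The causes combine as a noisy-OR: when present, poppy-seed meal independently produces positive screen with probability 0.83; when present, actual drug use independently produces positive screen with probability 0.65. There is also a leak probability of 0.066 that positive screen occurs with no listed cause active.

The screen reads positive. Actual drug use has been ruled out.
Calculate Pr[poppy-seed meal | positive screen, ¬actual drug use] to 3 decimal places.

Under noisy-OR, P(positive screen | causes) = 1 − (1−0.066)·∏(1−qᵢ) over the active causes.
P(positive screen | ¬actual drug use) = 0.066*0.4 + 0.84122*0.6 = 0.026400 + 0.504732 = 0.531132
Of this, 0.504732 comes from 0.84122*0.6 (the poppy-seed meal=true cases).
So P(poppy-seed meal | positive screen, ¬actual drug use) = 0.504732/0.531132 ≈ 0.950.

Pr[poppy-seed meal | positive screen, ¬actual drug use] ≈ 0.950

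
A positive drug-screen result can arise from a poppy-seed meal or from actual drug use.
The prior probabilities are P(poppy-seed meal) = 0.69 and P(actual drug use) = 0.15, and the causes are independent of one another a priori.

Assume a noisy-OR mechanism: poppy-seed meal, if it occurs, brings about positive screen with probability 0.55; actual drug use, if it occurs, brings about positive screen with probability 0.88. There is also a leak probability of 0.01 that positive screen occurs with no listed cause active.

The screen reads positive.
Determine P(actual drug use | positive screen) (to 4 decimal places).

Under noisy-OR, P(positive screen | causes) = 1 − (1−0.01)·∏(1−qᵢ) over the active causes.
P(positive screen) = 0.01×0.31×0.85 + 0.8812×0.31×0.15 + 0.5545×0.69×0.85 + 0.94654×0.69×0.15 = 0.002635 + 0.040976 + 0.325214 + 0.097967 = 0.466792
Restricting to configurations with actual drug use present: 0.040976 + 0.097967 = 0.138943.
Hence the posterior is 0.138943/0.466792 ≈ 0.2977.

P(actual drug use | positive screen) ≈ 0.2977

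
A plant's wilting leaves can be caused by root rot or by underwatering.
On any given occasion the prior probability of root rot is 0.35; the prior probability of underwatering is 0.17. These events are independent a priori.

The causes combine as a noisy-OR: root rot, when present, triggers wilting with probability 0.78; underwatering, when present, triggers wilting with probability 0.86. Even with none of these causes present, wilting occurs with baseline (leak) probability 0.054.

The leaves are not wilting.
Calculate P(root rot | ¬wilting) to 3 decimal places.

Under noisy-OR, P(wilting | causes) = 1 − (1−0.054)·∏(1−qᵢ) over the active causes.
Enumerate the 4 (root rot, underwatering) configurations and weight by the priors:
  P(¬wilting) = 0.946·0.65·0.83 + 0.13244·0.65·0.17 + 0.20812·0.35·0.83 + 0.029137·0.35·0.17
        = 0.510367 + 0.014635 + 0.060459 + 0.001734 = 0.587195
Configurations with root rot contribute 0.062193, so
  P(root rot | ¬wilting) = 0.062193 / 0.587195 ≈ 0.106

P(root rot | ¬wilting) ≈ 0.106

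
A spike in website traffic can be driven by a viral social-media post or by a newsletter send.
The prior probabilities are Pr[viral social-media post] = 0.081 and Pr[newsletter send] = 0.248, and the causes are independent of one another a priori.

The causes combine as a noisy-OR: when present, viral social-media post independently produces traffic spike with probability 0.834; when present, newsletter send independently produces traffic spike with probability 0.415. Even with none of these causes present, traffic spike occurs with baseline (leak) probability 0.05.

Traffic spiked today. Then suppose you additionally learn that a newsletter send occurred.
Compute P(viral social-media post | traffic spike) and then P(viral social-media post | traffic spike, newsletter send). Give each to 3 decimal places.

P(viral social-media post | traffic spike) ≈ 0.339; P(viral social-media post | traffic spike, newsletter send) ≈ 0.153

Under noisy-OR, P(traffic spike | causes) = 1 − (1−0.05)·∏(1−qᵢ) over the active causes.
Numerator (weight on configurations with viral social-media post): 0.051306 + 0.018235 = 0.069541
Normalizer over all consistent configurations: 0.05·0.919·0.752 + 0.44425·0.919·0.248 + 0.8423·0.081·0.752 + 0.907745·0.081·0.248 = 0.205345
P(viral social-media post | traffic spike) = 0.069541/0.205345 ≈ 0.339

Now condition on the additional information:
P(traffic spike | newsletter send) = 0.44425*0.919 + 0.907745*0.081 = 0.408266 + 0.073527 = 0.481793
Restricting to configurations with viral social-media post present: 0.907745*0.081 = 0.073527.
P(viral social-media post | traffic spike, newsletter send) = 0.073527 / 0.481793 ≈ 0.153
The drop from 0.339 to 0.153 is the explaining-away (discounting) effect.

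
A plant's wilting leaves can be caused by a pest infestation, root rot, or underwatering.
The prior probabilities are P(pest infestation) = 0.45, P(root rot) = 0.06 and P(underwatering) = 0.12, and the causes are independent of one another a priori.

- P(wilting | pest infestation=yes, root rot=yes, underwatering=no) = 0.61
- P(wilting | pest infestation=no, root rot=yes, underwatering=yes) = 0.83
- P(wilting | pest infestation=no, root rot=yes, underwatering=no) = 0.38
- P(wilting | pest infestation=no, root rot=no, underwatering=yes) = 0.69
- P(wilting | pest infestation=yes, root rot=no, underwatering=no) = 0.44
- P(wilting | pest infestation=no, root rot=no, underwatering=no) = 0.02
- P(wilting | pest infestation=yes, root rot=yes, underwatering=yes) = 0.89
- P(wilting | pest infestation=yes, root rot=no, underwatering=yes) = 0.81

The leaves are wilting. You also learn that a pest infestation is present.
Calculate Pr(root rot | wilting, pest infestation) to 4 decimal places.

P(wilting | pest infestation) = 0.44×0.94×0.88 + 0.81×0.94×0.12 + 0.61×0.06×0.88 + 0.89×0.06×0.12 = 0.363968 + 0.091368 + 0.032208 + 0.006408 = 0.493952
The root rot-present share is 0.032208 + 0.006408 = 0.038616.
So P(root rot | wilting, pest infestation) = 0.038616/0.493952 ≈ 0.0782.

Pr(root rot | wilting, pest infestation) ≈ 0.0782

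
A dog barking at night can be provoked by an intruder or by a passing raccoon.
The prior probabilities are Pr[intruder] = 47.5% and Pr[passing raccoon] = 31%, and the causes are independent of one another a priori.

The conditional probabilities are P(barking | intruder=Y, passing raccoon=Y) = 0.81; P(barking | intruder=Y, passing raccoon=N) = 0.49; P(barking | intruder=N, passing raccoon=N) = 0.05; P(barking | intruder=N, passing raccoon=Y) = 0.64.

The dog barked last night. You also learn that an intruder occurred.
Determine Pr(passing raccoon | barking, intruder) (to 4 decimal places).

Pr(passing raccoon | barking, intruder) ≈ 0.4262

Enumerate both values of passing raccoon and weight by the priors:
  P(barking | intruder) = 0.49·0.69 + 0.81·0.31
        = 0.338100 + 0.251100 = 0.589200
Configurations with passing raccoon contribute 0.251100, so
  P(passing raccoon | barking, intruder) = 0.251100 / 0.589200 ≈ 0.4262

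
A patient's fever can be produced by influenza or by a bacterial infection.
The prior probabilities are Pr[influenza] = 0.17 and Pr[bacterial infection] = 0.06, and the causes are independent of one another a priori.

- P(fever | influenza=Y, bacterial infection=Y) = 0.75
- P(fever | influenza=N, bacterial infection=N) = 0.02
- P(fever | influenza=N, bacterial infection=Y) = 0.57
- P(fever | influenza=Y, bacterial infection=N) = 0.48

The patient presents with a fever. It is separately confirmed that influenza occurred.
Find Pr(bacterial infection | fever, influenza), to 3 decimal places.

Pr(bacterial infection | fever, influenza) ≈ 0.091

P(fever | influenza) = 0.48×0.94 + 0.75×0.06 = 0.451200 + 0.045000 = 0.496200
Restricting to configurations with bacterial infection present: 0.75×0.06 = 0.045000.
So P(bacterial infection | fever, influenza) = 0.045000/0.496200 ≈ 0.091.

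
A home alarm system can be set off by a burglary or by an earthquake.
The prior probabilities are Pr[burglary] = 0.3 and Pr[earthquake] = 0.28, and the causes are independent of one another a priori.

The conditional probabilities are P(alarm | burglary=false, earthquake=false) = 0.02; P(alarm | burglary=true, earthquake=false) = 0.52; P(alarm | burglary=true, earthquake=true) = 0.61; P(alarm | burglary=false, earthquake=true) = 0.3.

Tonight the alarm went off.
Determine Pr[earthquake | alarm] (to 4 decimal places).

Pr[earthquake | alarm] ≈ 0.4734

Enumerate the 4 (burglary, earthquake) configurations and weight by the priors:
  P(alarm) = 0.02×0.7×0.72 + 0.3×0.7×0.28 + 0.52×0.3×0.72 + 0.61×0.3×0.28
        = 0.010080 + 0.058800 + 0.112320 + 0.051240 = 0.232440
Keeping only the earthquake-present terms gives 0.110040, so
  P(earthquake | alarm) = 0.110040 / 0.232440 ≈ 0.4734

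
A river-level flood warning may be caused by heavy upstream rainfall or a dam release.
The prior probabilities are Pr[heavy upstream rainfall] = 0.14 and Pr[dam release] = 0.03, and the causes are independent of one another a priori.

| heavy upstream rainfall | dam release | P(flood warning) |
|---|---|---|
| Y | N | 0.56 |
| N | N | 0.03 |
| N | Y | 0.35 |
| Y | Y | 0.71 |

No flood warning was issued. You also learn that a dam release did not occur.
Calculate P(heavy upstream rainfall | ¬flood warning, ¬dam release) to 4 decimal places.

By total probability over both values of heavy upstream rainfall:
  P(¬flood warning | ¬dam release) = 0.97×0.86 + 0.44×0.14
        = 0.834200 + 0.061600 = 0.895800
Configurations with heavy upstream rainfall contribute 0.061600, so
  P(heavy upstream rainfall | ¬flood warning, ¬dam release) = 0.061600 / 0.895800 ≈ 0.0688

P(heavy upstream rainfall | ¬flood warning, ¬dam release) ≈ 0.0688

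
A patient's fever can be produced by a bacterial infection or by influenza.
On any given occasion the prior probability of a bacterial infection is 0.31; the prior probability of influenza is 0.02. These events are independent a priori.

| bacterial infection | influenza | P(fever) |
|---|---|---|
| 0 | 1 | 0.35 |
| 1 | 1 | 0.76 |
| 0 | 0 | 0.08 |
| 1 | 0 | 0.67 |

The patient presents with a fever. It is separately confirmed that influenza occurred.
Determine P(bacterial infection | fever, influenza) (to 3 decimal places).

P(fever | influenza) = 0.35×0.69 + 0.76×0.31 = 0.241500 + 0.235600 = 0.477100
The bacterial infection-present share is 0.76×0.31 = 0.235600.
So P(bacterial infection | fever, influenza) = 0.235600/0.477100 ≈ 0.494.

P(bacterial infection | fever, influenza) ≈ 0.494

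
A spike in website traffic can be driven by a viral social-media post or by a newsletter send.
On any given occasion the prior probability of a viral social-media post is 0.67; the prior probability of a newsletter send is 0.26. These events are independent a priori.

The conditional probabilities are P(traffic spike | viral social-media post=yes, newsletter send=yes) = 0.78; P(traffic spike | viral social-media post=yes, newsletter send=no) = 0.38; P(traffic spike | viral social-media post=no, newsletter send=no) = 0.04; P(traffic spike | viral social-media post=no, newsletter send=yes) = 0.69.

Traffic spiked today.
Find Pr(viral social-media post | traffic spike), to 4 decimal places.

Pr(viral social-media post | traffic spike) ≈ 0.8246

By total probability over the 4 (viral social-media post, newsletter send) configurations:
  P(traffic spike) = 0.04*0.33*0.74 + 0.69*0.33*0.26 + 0.38*0.67*0.74 + 0.78*0.67*0.26
        = 0.009768 + 0.059202 + 0.188404 + 0.135876 = 0.393250
Configurations with viral social-media post contribute 0.324280, so
  P(viral social-media post | traffic spike) = 0.324280 / 0.393250 ≈ 0.8246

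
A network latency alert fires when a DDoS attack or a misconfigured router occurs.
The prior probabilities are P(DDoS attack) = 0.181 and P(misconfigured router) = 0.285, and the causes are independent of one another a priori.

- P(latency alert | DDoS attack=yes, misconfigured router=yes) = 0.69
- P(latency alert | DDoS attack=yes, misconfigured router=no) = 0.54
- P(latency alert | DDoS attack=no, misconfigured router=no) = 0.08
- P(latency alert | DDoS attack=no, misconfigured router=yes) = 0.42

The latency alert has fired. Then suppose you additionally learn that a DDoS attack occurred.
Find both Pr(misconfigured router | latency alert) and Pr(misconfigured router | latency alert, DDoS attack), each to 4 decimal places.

Pr(misconfigured router | latency alert) ≈ 0.5337; Pr(misconfigured router | latency alert, DDoS attack) ≈ 0.3375

P(latency alert) = 0.08*0.819*0.715 + 0.42*0.819*0.285 + 0.54*0.181*0.715 + 0.69*0.181*0.285 = 0.046847 + 0.098034 + 0.069884 + 0.035594 = 0.250359
Restricting to configurations with misconfigured router present: 0.098034 + 0.035594 = 0.133628.
So P(misconfigured router | latency alert) = 0.133628/0.250359 ≈ 0.5337.

With the extra evidence:
Enumerate both values of misconfigured router and weight by the priors:
  P(latency alert | DDoS attack) = 0.54*0.715 + 0.69*0.285
        = 0.386100 + 0.196650 = 0.582750
Keeping only the misconfigured router-present terms gives 0.196650, so
  P(misconfigured router | latency alert, DDoS attack) = 0.196650 / 0.582750 ≈ 0.3375
Conditioning on DDoS attack lowers the posterior on misconfigured router: the classic explaining-away effect in a common-effect structure.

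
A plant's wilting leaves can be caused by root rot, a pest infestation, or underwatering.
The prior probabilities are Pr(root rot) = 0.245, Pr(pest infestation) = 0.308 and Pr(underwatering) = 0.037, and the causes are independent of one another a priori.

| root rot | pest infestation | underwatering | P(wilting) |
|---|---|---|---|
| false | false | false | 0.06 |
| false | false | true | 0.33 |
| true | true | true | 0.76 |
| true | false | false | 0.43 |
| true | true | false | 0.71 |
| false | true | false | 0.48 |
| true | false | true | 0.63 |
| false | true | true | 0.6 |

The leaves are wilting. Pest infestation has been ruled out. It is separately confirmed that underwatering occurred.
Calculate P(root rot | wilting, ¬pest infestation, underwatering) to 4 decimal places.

P(root rot | wilting, ¬pest infestation, underwatering) ≈ 0.3825

P(wilting | ¬pest infestation, underwatering) = 0.33*0.755 + 0.63*0.245 = 0.249150 + 0.154350 = 0.403500
The root rot-present share is 0.63*0.245 = 0.154350.
So P(root rot | wilting, ¬pest infestation, underwatering) = 0.154350/0.403500 ≈ 0.3825.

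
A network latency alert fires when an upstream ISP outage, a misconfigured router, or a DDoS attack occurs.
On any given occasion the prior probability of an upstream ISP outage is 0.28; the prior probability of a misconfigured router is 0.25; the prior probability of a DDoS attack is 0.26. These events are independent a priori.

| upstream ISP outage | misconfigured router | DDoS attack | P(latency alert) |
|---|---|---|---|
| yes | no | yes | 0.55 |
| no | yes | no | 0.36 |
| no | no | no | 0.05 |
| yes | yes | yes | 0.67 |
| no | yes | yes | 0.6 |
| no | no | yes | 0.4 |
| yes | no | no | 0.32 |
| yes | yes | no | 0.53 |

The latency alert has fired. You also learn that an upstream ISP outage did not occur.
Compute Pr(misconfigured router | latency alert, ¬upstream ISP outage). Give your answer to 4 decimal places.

Pr(misconfigured router | latency alert, ¬upstream ISP outage) ≈ 0.4996

By total probability over the 4 (misconfigured router, DDoS attack) configurations:
  P(latency alert | ¬upstream ISP outage) = 0.05×0.75×0.74 + 0.4×0.75×0.26 + 0.36×0.25×0.74 + 0.6×0.25×0.26
        = 0.027750 + 0.078000 + 0.066600 + 0.039000 = 0.211350
Keeping only the misconfigured router-present terms gives 0.105600, so
  P(misconfigured router | latency alert, ¬upstream ISP outage) = 0.105600 / 0.211350 ≈ 0.4996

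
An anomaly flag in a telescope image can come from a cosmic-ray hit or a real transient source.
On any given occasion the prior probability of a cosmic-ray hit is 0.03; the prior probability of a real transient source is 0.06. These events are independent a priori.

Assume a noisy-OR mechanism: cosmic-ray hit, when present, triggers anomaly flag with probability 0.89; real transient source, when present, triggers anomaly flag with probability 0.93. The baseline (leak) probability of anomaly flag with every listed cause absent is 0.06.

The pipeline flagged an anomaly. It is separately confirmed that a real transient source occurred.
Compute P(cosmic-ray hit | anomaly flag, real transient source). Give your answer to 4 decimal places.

P(cosmic-ray hit | anomaly flag, real transient source) ≈ 0.0318

Under noisy-OR, P(anomaly flag | causes) = 1 − (1−0.06)·∏(1−qᵢ) over the active causes.
P(anomaly flag | real transient source) = 0.9342·0.97 + 0.992762·0.03 = 0.906174 + 0.029783 = 0.935957
The cosmic-ray hit-present share is 0.992762·0.03 = 0.029783.
Hence the posterior is 0.029783/0.935957 ≈ 0.0318.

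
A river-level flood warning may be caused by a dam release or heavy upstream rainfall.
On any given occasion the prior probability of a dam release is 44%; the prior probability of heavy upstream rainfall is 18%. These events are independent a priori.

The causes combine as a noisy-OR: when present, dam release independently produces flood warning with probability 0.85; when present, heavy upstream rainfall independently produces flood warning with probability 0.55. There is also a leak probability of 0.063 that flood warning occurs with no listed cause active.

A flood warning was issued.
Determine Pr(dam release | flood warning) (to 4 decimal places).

Pr(dam release | flood warning) ≈ 0.8150

Under noisy-OR, P(flood warning | causes) = 1 − (1−0.063)·∏(1−qᵢ) over the active causes.
Numerator (weight on configurations with dam release): 0.310090 + 0.074191 = 0.384281
Denominator P(flood warning): 0.063×0.56×0.82 + 0.57835×0.56×0.18 + 0.85945×0.44×0.82 + 0.936752×0.44×0.18 = 0.471509
P(dam release | flood warning) = 0.384281/0.471509 ≈ 0.8150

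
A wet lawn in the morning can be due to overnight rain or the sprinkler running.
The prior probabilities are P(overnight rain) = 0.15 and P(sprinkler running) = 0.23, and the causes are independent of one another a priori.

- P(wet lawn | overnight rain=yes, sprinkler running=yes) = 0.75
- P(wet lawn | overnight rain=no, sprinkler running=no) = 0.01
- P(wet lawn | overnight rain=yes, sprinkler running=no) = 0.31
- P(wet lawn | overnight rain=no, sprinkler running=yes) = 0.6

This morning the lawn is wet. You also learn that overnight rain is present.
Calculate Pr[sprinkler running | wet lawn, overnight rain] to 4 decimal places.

Pr[sprinkler running | wet lawn, overnight rain] ≈ 0.4195

Weight on sprinkler running=true, given the evidence: 0.75*0.23 = 0.172500
The normalizing constant is 0.31*0.77 + 0.75*0.23 = 0.411200
Posterior = 0.172500 / 0.411200 ≈ 0.4195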